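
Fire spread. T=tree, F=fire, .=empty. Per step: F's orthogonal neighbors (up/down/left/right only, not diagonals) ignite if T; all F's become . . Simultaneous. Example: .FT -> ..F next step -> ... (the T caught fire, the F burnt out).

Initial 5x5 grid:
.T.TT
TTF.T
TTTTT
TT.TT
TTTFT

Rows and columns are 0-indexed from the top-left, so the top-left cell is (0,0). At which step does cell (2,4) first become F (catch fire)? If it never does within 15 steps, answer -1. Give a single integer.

Step 1: cell (2,4)='T' (+5 fires, +2 burnt)
Step 2: cell (2,4)='T' (+6 fires, +5 burnt)
Step 3: cell (2,4)='F' (+4 fires, +6 burnt)
  -> target ignites at step 3
Step 4: cell (2,4)='.' (+2 fires, +4 burnt)
Step 5: cell (2,4)='.' (+1 fires, +2 burnt)
Step 6: cell (2,4)='.' (+1 fires, +1 burnt)
Step 7: cell (2,4)='.' (+0 fires, +1 burnt)
  fire out at step 7

3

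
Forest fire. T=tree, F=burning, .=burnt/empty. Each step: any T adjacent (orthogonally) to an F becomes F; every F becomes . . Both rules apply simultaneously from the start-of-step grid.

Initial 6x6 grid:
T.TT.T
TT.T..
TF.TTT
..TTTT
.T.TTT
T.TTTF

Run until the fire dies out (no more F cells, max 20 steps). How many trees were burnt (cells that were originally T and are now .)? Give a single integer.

Step 1: +4 fires, +2 burnt (F count now 4)
Step 2: +4 fires, +4 burnt (F count now 4)
Step 3: +5 fires, +4 burnt (F count now 5)
Step 4: +2 fires, +5 burnt (F count now 2)
Step 5: +2 fires, +2 burnt (F count now 2)
Step 6: +1 fires, +2 burnt (F count now 1)
Step 7: +1 fires, +1 burnt (F count now 1)
Step 8: +1 fires, +1 burnt (F count now 1)
Step 9: +0 fires, +1 burnt (F count now 0)
Fire out after step 9
Initially T: 23, now '.': 33
Total burnt (originally-T cells now '.'): 20

Answer: 20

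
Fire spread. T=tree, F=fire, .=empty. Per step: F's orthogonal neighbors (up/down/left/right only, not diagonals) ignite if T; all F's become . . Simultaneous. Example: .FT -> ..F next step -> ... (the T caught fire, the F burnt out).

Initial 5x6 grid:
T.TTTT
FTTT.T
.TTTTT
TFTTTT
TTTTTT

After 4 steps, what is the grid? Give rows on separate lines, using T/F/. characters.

Step 1: 6 trees catch fire, 2 burn out
  F.TTTT
  .FTT.T
  .FTTTT
  F.FTTT
  TFTTTT
Step 2: 5 trees catch fire, 6 burn out
  ..TTTT
  ..FT.T
  ..FTTT
  ...FTT
  F.FTTT
Step 3: 5 trees catch fire, 5 burn out
  ..FTTT
  ...F.T
  ...FTT
  ....FT
  ...FTT
Step 4: 4 trees catch fire, 5 burn out
  ...FTT
  .....T
  ....FT
  .....F
  ....FT

...FTT
.....T
....FT
.....F
....FT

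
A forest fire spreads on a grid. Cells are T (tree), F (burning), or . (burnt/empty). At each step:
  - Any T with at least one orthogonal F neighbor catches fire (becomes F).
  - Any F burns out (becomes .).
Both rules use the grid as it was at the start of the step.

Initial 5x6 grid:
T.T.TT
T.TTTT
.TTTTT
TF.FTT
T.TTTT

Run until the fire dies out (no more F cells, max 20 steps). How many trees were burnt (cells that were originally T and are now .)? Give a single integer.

Answer: 20

Derivation:
Step 1: +5 fires, +2 burnt (F count now 5)
Step 2: +7 fires, +5 burnt (F count now 7)
Step 3: +4 fires, +7 burnt (F count now 4)
Step 4: +3 fires, +4 burnt (F count now 3)
Step 5: +1 fires, +3 burnt (F count now 1)
Step 6: +0 fires, +1 burnt (F count now 0)
Fire out after step 6
Initially T: 22, now '.': 28
Total burnt (originally-T cells now '.'): 20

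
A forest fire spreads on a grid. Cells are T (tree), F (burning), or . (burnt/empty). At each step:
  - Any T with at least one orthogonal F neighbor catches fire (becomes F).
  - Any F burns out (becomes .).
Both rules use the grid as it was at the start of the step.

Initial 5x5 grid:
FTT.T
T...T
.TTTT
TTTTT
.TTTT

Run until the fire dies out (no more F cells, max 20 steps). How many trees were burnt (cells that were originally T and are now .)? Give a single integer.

Step 1: +2 fires, +1 burnt (F count now 2)
Step 2: +1 fires, +2 burnt (F count now 1)
Step 3: +0 fires, +1 burnt (F count now 0)
Fire out after step 3
Initially T: 18, now '.': 10
Total burnt (originally-T cells now '.'): 3

Answer: 3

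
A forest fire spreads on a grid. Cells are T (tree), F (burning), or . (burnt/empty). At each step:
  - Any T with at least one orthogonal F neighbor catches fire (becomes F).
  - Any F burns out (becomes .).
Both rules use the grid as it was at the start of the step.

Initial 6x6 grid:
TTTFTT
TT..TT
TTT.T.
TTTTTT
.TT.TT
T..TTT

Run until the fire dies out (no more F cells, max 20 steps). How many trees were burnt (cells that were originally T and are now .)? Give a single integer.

Answer: 26

Derivation:
Step 1: +2 fires, +1 burnt (F count now 2)
Step 2: +3 fires, +2 burnt (F count now 3)
Step 3: +4 fires, +3 burnt (F count now 4)
Step 4: +3 fires, +4 burnt (F count now 3)
Step 5: +6 fires, +3 burnt (F count now 6)
Step 6: +5 fires, +6 burnt (F count now 5)
Step 7: +3 fires, +5 burnt (F count now 3)
Step 8: +0 fires, +3 burnt (F count now 0)
Fire out after step 8
Initially T: 27, now '.': 35
Total burnt (originally-T cells now '.'): 26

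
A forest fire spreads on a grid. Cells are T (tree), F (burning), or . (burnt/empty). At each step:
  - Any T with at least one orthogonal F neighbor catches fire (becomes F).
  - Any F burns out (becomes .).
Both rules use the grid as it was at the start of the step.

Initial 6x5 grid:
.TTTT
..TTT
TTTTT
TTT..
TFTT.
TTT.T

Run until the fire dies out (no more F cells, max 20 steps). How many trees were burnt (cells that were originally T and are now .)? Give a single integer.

Answer: 21

Derivation:
Step 1: +4 fires, +1 burnt (F count now 4)
Step 2: +6 fires, +4 burnt (F count now 6)
Step 3: +2 fires, +6 burnt (F count now 2)
Step 4: +2 fires, +2 burnt (F count now 2)
Step 5: +3 fires, +2 burnt (F count now 3)
Step 6: +3 fires, +3 burnt (F count now 3)
Step 7: +1 fires, +3 burnt (F count now 1)
Step 8: +0 fires, +1 burnt (F count now 0)
Fire out after step 8
Initially T: 22, now '.': 29
Total burnt (originally-T cells now '.'): 21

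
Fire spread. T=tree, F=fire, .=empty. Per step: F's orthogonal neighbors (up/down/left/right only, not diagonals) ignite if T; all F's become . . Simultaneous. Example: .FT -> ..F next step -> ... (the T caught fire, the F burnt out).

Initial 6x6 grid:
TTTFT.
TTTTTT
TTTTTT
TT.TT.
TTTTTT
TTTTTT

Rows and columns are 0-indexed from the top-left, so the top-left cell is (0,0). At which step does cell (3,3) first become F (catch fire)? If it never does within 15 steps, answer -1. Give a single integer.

Step 1: cell (3,3)='T' (+3 fires, +1 burnt)
Step 2: cell (3,3)='T' (+4 fires, +3 burnt)
Step 3: cell (3,3)='F' (+6 fires, +4 burnt)
  -> target ignites at step 3
Step 4: cell (3,3)='.' (+5 fires, +6 burnt)
Step 5: cell (3,3)='.' (+5 fires, +5 burnt)
Step 6: cell (3,3)='.' (+5 fires, +5 burnt)
Step 7: cell (3,3)='.' (+3 fires, +5 burnt)
Step 8: cell (3,3)='.' (+1 fires, +3 burnt)
Step 9: cell (3,3)='.' (+0 fires, +1 burnt)
  fire out at step 9

3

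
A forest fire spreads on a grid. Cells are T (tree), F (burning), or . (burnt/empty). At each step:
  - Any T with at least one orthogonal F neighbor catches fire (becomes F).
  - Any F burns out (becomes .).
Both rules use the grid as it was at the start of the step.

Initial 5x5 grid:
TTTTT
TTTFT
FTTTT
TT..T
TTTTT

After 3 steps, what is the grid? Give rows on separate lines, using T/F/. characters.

Step 1: 7 trees catch fire, 2 burn out
  TTTFT
  FTF.F
  .FTFT
  FT..T
  TTTTT
Step 2: 8 trees catch fire, 7 burn out
  FTF.F
  .F...
  ..F.F
  .F..T
  FTTTT
Step 3: 3 trees catch fire, 8 burn out
  .F...
  .....
  .....
  ....F
  .FTTT

.F...
.....
.....
....F
.FTTT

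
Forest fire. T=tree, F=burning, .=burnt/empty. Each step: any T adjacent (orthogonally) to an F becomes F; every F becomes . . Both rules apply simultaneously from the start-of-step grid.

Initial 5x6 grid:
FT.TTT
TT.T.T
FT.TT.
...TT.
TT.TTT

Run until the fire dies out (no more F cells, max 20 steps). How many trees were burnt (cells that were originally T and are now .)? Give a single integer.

Answer: 4

Derivation:
Step 1: +3 fires, +2 burnt (F count now 3)
Step 2: +1 fires, +3 burnt (F count now 1)
Step 3: +0 fires, +1 burnt (F count now 0)
Fire out after step 3
Initially T: 18, now '.': 16
Total burnt (originally-T cells now '.'): 4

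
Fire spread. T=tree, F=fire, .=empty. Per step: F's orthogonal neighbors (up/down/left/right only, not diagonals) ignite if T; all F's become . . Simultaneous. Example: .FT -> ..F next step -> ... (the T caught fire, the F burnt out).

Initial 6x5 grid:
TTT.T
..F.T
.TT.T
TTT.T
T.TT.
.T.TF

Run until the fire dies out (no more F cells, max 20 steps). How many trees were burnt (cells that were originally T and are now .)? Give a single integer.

Answer: 12

Derivation:
Step 1: +3 fires, +2 burnt (F count now 3)
Step 2: +4 fires, +3 burnt (F count now 4)
Step 3: +3 fires, +4 burnt (F count now 3)
Step 4: +1 fires, +3 burnt (F count now 1)
Step 5: +1 fires, +1 burnt (F count now 1)
Step 6: +0 fires, +1 burnt (F count now 0)
Fire out after step 6
Initially T: 17, now '.': 25
Total burnt (originally-T cells now '.'): 12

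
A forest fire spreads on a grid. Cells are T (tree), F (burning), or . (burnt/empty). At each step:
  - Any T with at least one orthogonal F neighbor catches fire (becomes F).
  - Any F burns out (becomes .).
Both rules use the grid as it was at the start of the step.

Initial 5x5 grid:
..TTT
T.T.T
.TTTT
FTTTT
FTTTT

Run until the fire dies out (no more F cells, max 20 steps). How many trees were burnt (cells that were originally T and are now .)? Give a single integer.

Answer: 17

Derivation:
Step 1: +2 fires, +2 burnt (F count now 2)
Step 2: +3 fires, +2 burnt (F count now 3)
Step 3: +3 fires, +3 burnt (F count now 3)
Step 4: +4 fires, +3 burnt (F count now 4)
Step 5: +2 fires, +4 burnt (F count now 2)
Step 6: +2 fires, +2 burnt (F count now 2)
Step 7: +1 fires, +2 burnt (F count now 1)
Step 8: +0 fires, +1 burnt (F count now 0)
Fire out after step 8
Initially T: 18, now '.': 24
Total burnt (originally-T cells now '.'): 17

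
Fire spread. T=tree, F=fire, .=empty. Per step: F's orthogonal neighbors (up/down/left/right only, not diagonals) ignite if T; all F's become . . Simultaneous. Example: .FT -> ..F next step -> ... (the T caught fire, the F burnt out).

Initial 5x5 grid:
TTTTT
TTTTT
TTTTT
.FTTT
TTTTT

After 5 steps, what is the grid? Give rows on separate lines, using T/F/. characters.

Step 1: 3 trees catch fire, 1 burn out
  TTTTT
  TTTTT
  TFTTT
  ..FTT
  TFTTT
Step 2: 6 trees catch fire, 3 burn out
  TTTTT
  TFTTT
  F.FTT
  ...FT
  F.FTT
Step 3: 6 trees catch fire, 6 burn out
  TFTTT
  F.FTT
  ...FT
  ....F
  ...FT
Step 4: 5 trees catch fire, 6 burn out
  F.FTT
  ...FT
  ....F
  .....
  ....F
Step 5: 2 trees catch fire, 5 burn out
  ...FT
  ....F
  .....
  .....
  .....

...FT
....F
.....
.....
.....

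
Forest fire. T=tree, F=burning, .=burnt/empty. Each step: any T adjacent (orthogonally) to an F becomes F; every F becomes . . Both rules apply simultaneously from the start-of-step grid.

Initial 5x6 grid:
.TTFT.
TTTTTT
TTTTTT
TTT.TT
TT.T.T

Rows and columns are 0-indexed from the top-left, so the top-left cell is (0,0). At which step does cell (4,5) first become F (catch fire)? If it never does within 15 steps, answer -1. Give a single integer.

Step 1: cell (4,5)='T' (+3 fires, +1 burnt)
Step 2: cell (4,5)='T' (+4 fires, +3 burnt)
Step 3: cell (4,5)='T' (+4 fires, +4 burnt)
Step 4: cell (4,5)='T' (+5 fires, +4 burnt)
Step 5: cell (4,5)='T' (+3 fires, +5 burnt)
Step 6: cell (4,5)='F' (+3 fires, +3 burnt)
  -> target ignites at step 6
Step 7: cell (4,5)='.' (+1 fires, +3 burnt)
Step 8: cell (4,5)='.' (+0 fires, +1 burnt)
  fire out at step 8

6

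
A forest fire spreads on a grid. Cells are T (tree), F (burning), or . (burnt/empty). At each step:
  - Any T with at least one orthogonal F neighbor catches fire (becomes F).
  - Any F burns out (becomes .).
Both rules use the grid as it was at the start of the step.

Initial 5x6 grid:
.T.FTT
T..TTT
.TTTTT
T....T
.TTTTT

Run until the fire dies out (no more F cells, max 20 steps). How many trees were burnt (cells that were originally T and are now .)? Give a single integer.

Answer: 16

Derivation:
Step 1: +2 fires, +1 burnt (F count now 2)
Step 2: +3 fires, +2 burnt (F count now 3)
Step 3: +3 fires, +3 burnt (F count now 3)
Step 4: +2 fires, +3 burnt (F count now 2)
Step 5: +1 fires, +2 burnt (F count now 1)
Step 6: +1 fires, +1 burnt (F count now 1)
Step 7: +1 fires, +1 burnt (F count now 1)
Step 8: +1 fires, +1 burnt (F count now 1)
Step 9: +1 fires, +1 burnt (F count now 1)
Step 10: +1 fires, +1 burnt (F count now 1)
Step 11: +0 fires, +1 burnt (F count now 0)
Fire out after step 11
Initially T: 19, now '.': 27
Total burnt (originally-T cells now '.'): 16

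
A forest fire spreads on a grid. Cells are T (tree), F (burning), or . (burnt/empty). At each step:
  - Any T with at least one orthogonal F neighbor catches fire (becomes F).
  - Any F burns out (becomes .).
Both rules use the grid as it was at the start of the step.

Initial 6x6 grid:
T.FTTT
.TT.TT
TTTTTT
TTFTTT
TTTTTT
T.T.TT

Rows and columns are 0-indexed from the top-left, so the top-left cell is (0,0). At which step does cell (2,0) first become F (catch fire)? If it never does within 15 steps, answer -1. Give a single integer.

Step 1: cell (2,0)='T' (+6 fires, +2 burnt)
Step 2: cell (2,0)='T' (+9 fires, +6 burnt)
Step 3: cell (2,0)='F' (+7 fires, +9 burnt)
  -> target ignites at step 3
Step 4: cell (2,0)='.' (+5 fires, +7 burnt)
Step 5: cell (2,0)='.' (+1 fires, +5 burnt)
Step 6: cell (2,0)='.' (+0 fires, +1 burnt)
  fire out at step 6

3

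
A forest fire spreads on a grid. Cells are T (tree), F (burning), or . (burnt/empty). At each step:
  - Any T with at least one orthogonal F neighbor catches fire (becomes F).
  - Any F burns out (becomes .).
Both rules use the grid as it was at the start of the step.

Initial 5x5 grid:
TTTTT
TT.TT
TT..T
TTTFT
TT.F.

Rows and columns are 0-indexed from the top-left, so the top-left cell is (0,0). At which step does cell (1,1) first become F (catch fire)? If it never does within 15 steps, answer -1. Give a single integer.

Step 1: cell (1,1)='T' (+2 fires, +2 burnt)
Step 2: cell (1,1)='T' (+2 fires, +2 burnt)
Step 3: cell (1,1)='T' (+4 fires, +2 burnt)
Step 4: cell (1,1)='F' (+5 fires, +4 burnt)
  -> target ignites at step 4
Step 5: cell (1,1)='.' (+3 fires, +5 burnt)
Step 6: cell (1,1)='.' (+2 fires, +3 burnt)
Step 7: cell (1,1)='.' (+0 fires, +2 burnt)
  fire out at step 7

4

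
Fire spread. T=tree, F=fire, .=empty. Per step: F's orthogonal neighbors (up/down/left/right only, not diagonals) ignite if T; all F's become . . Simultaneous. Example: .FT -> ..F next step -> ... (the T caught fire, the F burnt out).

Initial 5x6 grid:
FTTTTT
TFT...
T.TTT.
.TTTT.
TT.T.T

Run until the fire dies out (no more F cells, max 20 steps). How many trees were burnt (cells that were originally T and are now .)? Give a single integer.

Step 1: +3 fires, +2 burnt (F count now 3)
Step 2: +3 fires, +3 burnt (F count now 3)
Step 3: +3 fires, +3 burnt (F count now 3)
Step 4: +4 fires, +3 burnt (F count now 4)
Step 5: +4 fires, +4 burnt (F count now 4)
Step 6: +1 fires, +4 burnt (F count now 1)
Step 7: +0 fires, +1 burnt (F count now 0)
Fire out after step 7
Initially T: 19, now '.': 29
Total burnt (originally-T cells now '.'): 18

Answer: 18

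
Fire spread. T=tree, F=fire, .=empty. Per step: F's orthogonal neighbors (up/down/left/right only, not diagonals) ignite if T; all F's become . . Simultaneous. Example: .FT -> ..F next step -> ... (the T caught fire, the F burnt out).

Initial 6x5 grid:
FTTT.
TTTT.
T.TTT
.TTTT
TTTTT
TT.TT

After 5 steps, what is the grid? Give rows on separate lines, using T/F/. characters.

Step 1: 2 trees catch fire, 1 burn out
  .FTT.
  FTTT.
  T.TTT
  .TTTT
  TTTTT
  TT.TT
Step 2: 3 trees catch fire, 2 burn out
  ..FT.
  .FTT.
  F.TTT
  .TTTT
  TTTTT
  TT.TT
Step 3: 2 trees catch fire, 3 burn out
  ...F.
  ..FT.
  ..TTT
  .TTTT
  TTTTT
  TT.TT
Step 4: 2 trees catch fire, 2 burn out
  .....
  ...F.
  ..FTT
  .TTTT
  TTTTT
  TT.TT
Step 5: 2 trees catch fire, 2 burn out
  .....
  .....
  ...FT
  .TFTT
  TTTTT
  TT.TT

.....
.....
...FT
.TFTT
TTTTT
TT.TT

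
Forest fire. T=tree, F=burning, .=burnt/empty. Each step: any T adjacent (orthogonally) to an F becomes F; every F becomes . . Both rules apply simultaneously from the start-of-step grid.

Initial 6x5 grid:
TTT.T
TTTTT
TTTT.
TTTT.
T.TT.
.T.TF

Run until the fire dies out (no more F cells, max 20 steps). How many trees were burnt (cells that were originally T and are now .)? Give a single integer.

Answer: 21

Derivation:
Step 1: +1 fires, +1 burnt (F count now 1)
Step 2: +1 fires, +1 burnt (F count now 1)
Step 3: +2 fires, +1 burnt (F count now 2)
Step 4: +2 fires, +2 burnt (F count now 2)
Step 5: +3 fires, +2 burnt (F count now 3)
Step 6: +4 fires, +3 burnt (F count now 4)
Step 7: +5 fires, +4 burnt (F count now 5)
Step 8: +2 fires, +5 burnt (F count now 2)
Step 9: +1 fires, +2 burnt (F count now 1)
Step 10: +0 fires, +1 burnt (F count now 0)
Fire out after step 10
Initially T: 22, now '.': 29
Total burnt (originally-T cells now '.'): 21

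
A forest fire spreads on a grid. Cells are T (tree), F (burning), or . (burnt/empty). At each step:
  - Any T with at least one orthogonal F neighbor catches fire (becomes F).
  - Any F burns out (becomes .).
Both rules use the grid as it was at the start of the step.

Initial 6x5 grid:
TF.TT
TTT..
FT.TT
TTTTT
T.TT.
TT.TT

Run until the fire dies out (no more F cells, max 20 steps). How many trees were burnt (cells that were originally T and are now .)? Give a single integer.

Answer: 19

Derivation:
Step 1: +5 fires, +2 burnt (F count now 5)
Step 2: +3 fires, +5 burnt (F count now 3)
Step 3: +2 fires, +3 burnt (F count now 2)
Step 4: +3 fires, +2 burnt (F count now 3)
Step 5: +3 fires, +3 burnt (F count now 3)
Step 6: +2 fires, +3 burnt (F count now 2)
Step 7: +1 fires, +2 burnt (F count now 1)
Step 8: +0 fires, +1 burnt (F count now 0)
Fire out after step 8
Initially T: 21, now '.': 28
Total burnt (originally-T cells now '.'): 19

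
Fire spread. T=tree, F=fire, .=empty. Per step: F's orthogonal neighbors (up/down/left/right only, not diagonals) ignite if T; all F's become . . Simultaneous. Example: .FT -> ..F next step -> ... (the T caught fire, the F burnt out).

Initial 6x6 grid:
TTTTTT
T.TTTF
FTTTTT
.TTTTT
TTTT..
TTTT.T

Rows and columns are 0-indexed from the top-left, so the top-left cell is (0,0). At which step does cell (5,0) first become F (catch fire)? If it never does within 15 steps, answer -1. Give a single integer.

Step 1: cell (5,0)='T' (+5 fires, +2 burnt)
Step 2: cell (5,0)='T' (+7 fires, +5 burnt)
Step 3: cell (5,0)='T' (+7 fires, +7 burnt)
Step 4: cell (5,0)='T' (+5 fires, +7 burnt)
Step 5: cell (5,0)='F' (+3 fires, +5 burnt)
  -> target ignites at step 5
Step 6: cell (5,0)='.' (+1 fires, +3 burnt)
Step 7: cell (5,0)='.' (+0 fires, +1 burnt)
  fire out at step 7

5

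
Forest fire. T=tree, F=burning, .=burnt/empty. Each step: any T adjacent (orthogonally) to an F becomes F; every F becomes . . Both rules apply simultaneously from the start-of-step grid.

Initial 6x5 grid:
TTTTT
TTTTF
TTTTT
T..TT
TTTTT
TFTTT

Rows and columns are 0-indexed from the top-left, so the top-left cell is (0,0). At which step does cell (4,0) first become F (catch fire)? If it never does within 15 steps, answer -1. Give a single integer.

Step 1: cell (4,0)='T' (+6 fires, +2 burnt)
Step 2: cell (4,0)='F' (+7 fires, +6 burnt)
  -> target ignites at step 2
Step 3: cell (4,0)='.' (+8 fires, +7 burnt)
Step 4: cell (4,0)='.' (+4 fires, +8 burnt)
Step 5: cell (4,0)='.' (+1 fires, +4 burnt)
Step 6: cell (4,0)='.' (+0 fires, +1 burnt)
  fire out at step 6

2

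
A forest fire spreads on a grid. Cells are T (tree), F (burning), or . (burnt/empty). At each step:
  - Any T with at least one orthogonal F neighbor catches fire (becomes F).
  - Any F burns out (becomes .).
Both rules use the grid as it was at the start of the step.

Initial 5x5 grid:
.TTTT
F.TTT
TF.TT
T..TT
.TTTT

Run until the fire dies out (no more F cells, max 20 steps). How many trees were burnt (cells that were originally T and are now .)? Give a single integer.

Answer: 2

Derivation:
Step 1: +1 fires, +2 burnt (F count now 1)
Step 2: +1 fires, +1 burnt (F count now 1)
Step 3: +0 fires, +1 burnt (F count now 0)
Fire out after step 3
Initially T: 17, now '.': 10
Total burnt (originally-T cells now '.'): 2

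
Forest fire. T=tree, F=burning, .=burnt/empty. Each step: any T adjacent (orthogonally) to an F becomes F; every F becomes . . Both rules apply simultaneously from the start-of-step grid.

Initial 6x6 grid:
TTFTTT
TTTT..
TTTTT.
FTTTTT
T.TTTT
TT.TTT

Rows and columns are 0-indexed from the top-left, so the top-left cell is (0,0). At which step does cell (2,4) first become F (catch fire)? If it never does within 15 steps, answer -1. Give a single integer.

Step 1: cell (2,4)='T' (+6 fires, +2 burnt)
Step 2: cell (2,4)='T' (+9 fires, +6 burnt)
Step 3: cell (2,4)='T' (+5 fires, +9 burnt)
Step 4: cell (2,4)='F' (+3 fires, +5 burnt)
  -> target ignites at step 4
Step 5: cell (2,4)='.' (+3 fires, +3 burnt)
Step 6: cell (2,4)='.' (+2 fires, +3 burnt)
Step 7: cell (2,4)='.' (+1 fires, +2 burnt)
Step 8: cell (2,4)='.' (+0 fires, +1 burnt)
  fire out at step 8

4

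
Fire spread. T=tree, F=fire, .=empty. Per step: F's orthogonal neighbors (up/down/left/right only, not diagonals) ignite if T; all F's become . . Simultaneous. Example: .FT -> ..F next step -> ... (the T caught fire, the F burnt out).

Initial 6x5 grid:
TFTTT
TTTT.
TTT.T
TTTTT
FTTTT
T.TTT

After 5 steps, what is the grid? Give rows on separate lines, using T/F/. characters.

Step 1: 6 trees catch fire, 2 burn out
  F.FTT
  TFTT.
  TTT.T
  FTTTT
  .FTTT
  F.TTT
Step 2: 7 trees catch fire, 6 burn out
  ...FT
  F.FT.
  FFT.T
  .FTTT
  ..FTT
  ..TTT
Step 3: 6 trees catch fire, 7 burn out
  ....F
  ...F.
  ..F.T
  ..FTT
  ...FT
  ..FTT
Step 4: 3 trees catch fire, 6 burn out
  .....
  .....
  ....T
  ...FT
  ....F
  ...FT
Step 5: 2 trees catch fire, 3 burn out
  .....
  .....
  ....T
  ....F
  .....
  ....F

.....
.....
....T
....F
.....
....F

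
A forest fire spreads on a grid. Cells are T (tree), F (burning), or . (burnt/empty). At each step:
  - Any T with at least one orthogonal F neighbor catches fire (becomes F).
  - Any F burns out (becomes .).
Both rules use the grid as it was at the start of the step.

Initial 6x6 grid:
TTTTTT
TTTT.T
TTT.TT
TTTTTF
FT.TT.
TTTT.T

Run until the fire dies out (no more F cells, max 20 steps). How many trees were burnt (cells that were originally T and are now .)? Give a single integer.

Answer: 28

Derivation:
Step 1: +5 fires, +2 burnt (F count now 5)
Step 2: +7 fires, +5 burnt (F count now 7)
Step 3: +6 fires, +7 burnt (F count now 6)
Step 4: +5 fires, +6 burnt (F count now 5)
Step 5: +3 fires, +5 burnt (F count now 3)
Step 6: +2 fires, +3 burnt (F count now 2)
Step 7: +0 fires, +2 burnt (F count now 0)
Fire out after step 7
Initially T: 29, now '.': 35
Total burnt (originally-T cells now '.'): 28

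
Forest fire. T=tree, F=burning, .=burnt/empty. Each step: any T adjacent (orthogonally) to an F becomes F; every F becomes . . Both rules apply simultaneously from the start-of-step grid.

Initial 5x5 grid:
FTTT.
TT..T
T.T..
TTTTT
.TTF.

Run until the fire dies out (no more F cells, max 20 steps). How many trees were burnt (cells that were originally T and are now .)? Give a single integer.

Step 1: +4 fires, +2 burnt (F count now 4)
Step 2: +6 fires, +4 burnt (F count now 6)
Step 3: +4 fires, +6 burnt (F count now 4)
Step 4: +0 fires, +4 burnt (F count now 0)
Fire out after step 4
Initially T: 15, now '.': 24
Total burnt (originally-T cells now '.'): 14

Answer: 14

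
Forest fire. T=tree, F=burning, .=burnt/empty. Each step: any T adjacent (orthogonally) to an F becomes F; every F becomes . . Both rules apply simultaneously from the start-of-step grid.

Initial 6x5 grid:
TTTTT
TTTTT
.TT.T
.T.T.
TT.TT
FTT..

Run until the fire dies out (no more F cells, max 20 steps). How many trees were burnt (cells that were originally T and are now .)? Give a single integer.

Answer: 18

Derivation:
Step 1: +2 fires, +1 burnt (F count now 2)
Step 2: +2 fires, +2 burnt (F count now 2)
Step 3: +1 fires, +2 burnt (F count now 1)
Step 4: +1 fires, +1 burnt (F count now 1)
Step 5: +2 fires, +1 burnt (F count now 2)
Step 6: +3 fires, +2 burnt (F count now 3)
Step 7: +3 fires, +3 burnt (F count now 3)
Step 8: +2 fires, +3 burnt (F count now 2)
Step 9: +2 fires, +2 burnt (F count now 2)
Step 10: +0 fires, +2 burnt (F count now 0)
Fire out after step 10
Initially T: 21, now '.': 27
Total burnt (originally-T cells now '.'): 18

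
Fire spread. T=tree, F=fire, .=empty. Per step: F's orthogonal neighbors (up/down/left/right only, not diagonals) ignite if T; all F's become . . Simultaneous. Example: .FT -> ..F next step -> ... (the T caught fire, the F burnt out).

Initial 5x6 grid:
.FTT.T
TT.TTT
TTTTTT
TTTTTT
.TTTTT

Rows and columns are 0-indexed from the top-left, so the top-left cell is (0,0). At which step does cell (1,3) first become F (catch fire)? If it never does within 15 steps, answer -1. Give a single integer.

Step 1: cell (1,3)='T' (+2 fires, +1 burnt)
Step 2: cell (1,3)='T' (+3 fires, +2 burnt)
Step 3: cell (1,3)='F' (+4 fires, +3 burnt)
  -> target ignites at step 3
Step 4: cell (1,3)='.' (+5 fires, +4 burnt)
Step 5: cell (1,3)='.' (+4 fires, +5 burnt)
Step 6: cell (1,3)='.' (+4 fires, +4 burnt)
Step 7: cell (1,3)='.' (+2 fires, +4 burnt)
Step 8: cell (1,3)='.' (+1 fires, +2 burnt)
Step 9: cell (1,3)='.' (+0 fires, +1 burnt)
  fire out at step 9

3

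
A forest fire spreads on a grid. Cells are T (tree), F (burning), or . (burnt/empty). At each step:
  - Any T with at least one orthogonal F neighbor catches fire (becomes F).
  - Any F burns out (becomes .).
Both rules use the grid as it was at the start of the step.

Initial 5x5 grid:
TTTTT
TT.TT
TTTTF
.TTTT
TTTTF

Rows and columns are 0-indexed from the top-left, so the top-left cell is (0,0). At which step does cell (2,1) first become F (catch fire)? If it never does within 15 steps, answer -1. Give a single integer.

Step 1: cell (2,1)='T' (+4 fires, +2 burnt)
Step 2: cell (2,1)='T' (+5 fires, +4 burnt)
Step 3: cell (2,1)='F' (+4 fires, +5 burnt)
  -> target ignites at step 3
Step 4: cell (2,1)='.' (+5 fires, +4 burnt)
Step 5: cell (2,1)='.' (+2 fires, +5 burnt)
Step 6: cell (2,1)='.' (+1 fires, +2 burnt)
Step 7: cell (2,1)='.' (+0 fires, +1 burnt)
  fire out at step 7

3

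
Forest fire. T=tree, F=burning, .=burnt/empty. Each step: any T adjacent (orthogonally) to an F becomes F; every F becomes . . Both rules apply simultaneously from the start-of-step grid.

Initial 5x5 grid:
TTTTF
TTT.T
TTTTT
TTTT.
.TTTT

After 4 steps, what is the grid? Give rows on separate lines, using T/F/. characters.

Step 1: 2 trees catch fire, 1 burn out
  TTTF.
  TTT.F
  TTTTT
  TTTT.
  .TTTT
Step 2: 2 trees catch fire, 2 burn out
  TTF..
  TTT..
  TTTTF
  TTTT.
  .TTTT
Step 3: 3 trees catch fire, 2 burn out
  TF...
  TTF..
  TTTF.
  TTTT.
  .TTTT
Step 4: 4 trees catch fire, 3 burn out
  F....
  TF...
  TTF..
  TTTF.
  .TTTT

F....
TF...
TTF..
TTTF.
.TTTT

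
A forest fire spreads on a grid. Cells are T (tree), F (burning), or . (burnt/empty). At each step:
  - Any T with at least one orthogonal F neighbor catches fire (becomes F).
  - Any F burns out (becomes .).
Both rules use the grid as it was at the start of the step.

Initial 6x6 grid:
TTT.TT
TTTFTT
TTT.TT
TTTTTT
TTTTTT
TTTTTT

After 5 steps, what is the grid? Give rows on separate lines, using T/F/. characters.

Step 1: 2 trees catch fire, 1 burn out
  TTT.TT
  TTF.FT
  TTT.TT
  TTTTTT
  TTTTTT
  TTTTTT
Step 2: 6 trees catch fire, 2 burn out
  TTF.FT
  TF...F
  TTF.FT
  TTTTTT
  TTTTTT
  TTTTTT
Step 3: 7 trees catch fire, 6 burn out
  TF...F
  F.....
  TF...F
  TTFTFT
  TTTTTT
  TTTTTT
Step 4: 7 trees catch fire, 7 burn out
  F.....
  ......
  F.....
  TF.F.F
  TTFTFT
  TTTTTT
Step 5: 6 trees catch fire, 7 burn out
  ......
  ......
  ......
  F.....
  TF.F.F
  TTFTFT

......
......
......
F.....
TF.F.F
TTFTFT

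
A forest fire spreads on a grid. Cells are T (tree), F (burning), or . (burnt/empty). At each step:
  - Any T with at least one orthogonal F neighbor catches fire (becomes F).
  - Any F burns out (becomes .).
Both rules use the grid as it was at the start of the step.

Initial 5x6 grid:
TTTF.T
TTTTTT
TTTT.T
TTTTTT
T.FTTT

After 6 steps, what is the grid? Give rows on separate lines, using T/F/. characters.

Step 1: 4 trees catch fire, 2 burn out
  TTF..T
  TTTFTT
  TTTT.T
  TTFTTT
  T..FTT
Step 2: 8 trees catch fire, 4 burn out
  TF...T
  TTF.FT
  TTFF.T
  TF.FTT
  T...FT
Step 3: 7 trees catch fire, 8 burn out
  F....T
  TF...F
  TF...T
  F...FT
  T....F
Step 4: 6 trees catch fire, 7 burn out
  .....F
  F.....
  F....F
  .....F
  F.....
Step 5: 0 trees catch fire, 6 burn out
  ......
  ......
  ......
  ......
  ......
Step 6: 0 trees catch fire, 0 burn out
  ......
  ......
  ......
  ......
  ......

......
......
......
......
......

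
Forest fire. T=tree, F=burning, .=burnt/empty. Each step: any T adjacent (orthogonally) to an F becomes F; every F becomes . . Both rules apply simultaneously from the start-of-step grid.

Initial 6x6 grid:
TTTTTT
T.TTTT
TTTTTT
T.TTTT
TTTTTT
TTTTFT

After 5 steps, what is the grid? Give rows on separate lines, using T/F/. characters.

Step 1: 3 trees catch fire, 1 burn out
  TTTTTT
  T.TTTT
  TTTTTT
  T.TTTT
  TTTTFT
  TTTF.F
Step 2: 4 trees catch fire, 3 burn out
  TTTTTT
  T.TTTT
  TTTTTT
  T.TTFT
  TTTF.F
  TTF...
Step 3: 5 trees catch fire, 4 burn out
  TTTTTT
  T.TTTT
  TTTTFT
  T.TF.F
  TTF...
  TF....
Step 4: 6 trees catch fire, 5 burn out
  TTTTTT
  T.TTFT
  TTTF.F
  T.F...
  TF....
  F.....
Step 5: 5 trees catch fire, 6 burn out
  TTTTFT
  T.TF.F
  TTF...
  T.....
  F.....
  ......

TTTTFT
T.TF.F
TTF...
T.....
F.....
......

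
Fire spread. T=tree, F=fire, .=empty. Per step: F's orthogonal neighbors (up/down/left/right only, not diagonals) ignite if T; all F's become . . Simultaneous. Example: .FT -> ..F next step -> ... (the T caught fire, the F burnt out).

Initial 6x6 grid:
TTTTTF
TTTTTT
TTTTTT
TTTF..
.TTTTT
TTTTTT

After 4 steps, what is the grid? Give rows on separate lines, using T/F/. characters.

Step 1: 5 trees catch fire, 2 burn out
  TTTTF.
  TTTTTF
  TTTFTT
  TTF...
  .TTFTT
  TTTTTT
Step 2: 10 trees catch fire, 5 burn out
  TTTF..
  TTTFF.
  TTF.FF
  TF....
  .TF.FT
  TTTFTT
Step 3: 8 trees catch fire, 10 burn out
  TTF...
  TTF...
  TF....
  F.....
  .F...F
  TTF.FT
Step 4: 5 trees catch fire, 8 burn out
  TF....
  TF....
  F.....
  ......
  ......
  TF...F

TF....
TF....
F.....
......
......
TF...F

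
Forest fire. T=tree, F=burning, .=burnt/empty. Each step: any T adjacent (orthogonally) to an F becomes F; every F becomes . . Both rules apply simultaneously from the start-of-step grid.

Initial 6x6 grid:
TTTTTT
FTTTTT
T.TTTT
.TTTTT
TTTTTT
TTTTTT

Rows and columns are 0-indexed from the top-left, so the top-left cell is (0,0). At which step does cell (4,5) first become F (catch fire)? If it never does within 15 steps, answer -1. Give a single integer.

Step 1: cell (4,5)='T' (+3 fires, +1 burnt)
Step 2: cell (4,5)='T' (+2 fires, +3 burnt)
Step 3: cell (4,5)='T' (+3 fires, +2 burnt)
Step 4: cell (4,5)='T' (+4 fires, +3 burnt)
Step 5: cell (4,5)='T' (+6 fires, +4 burnt)
Step 6: cell (4,5)='T' (+6 fires, +6 burnt)
Step 7: cell (4,5)='T' (+5 fires, +6 burnt)
Step 8: cell (4,5)='F' (+3 fires, +5 burnt)
  -> target ignites at step 8
Step 9: cell (4,5)='.' (+1 fires, +3 burnt)
Step 10: cell (4,5)='.' (+0 fires, +1 burnt)
  fire out at step 10

8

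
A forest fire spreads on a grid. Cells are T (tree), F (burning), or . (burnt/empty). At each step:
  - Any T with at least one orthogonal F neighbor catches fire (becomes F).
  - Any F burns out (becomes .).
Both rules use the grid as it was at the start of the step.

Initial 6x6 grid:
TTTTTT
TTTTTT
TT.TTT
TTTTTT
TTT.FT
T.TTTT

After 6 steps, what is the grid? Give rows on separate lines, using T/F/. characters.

Step 1: 3 trees catch fire, 1 burn out
  TTTTTT
  TTTTTT
  TT.TTT
  TTTTFT
  TTT..F
  T.TTFT
Step 2: 5 trees catch fire, 3 burn out
  TTTTTT
  TTTTTT
  TT.TFT
  TTTF.F
  TTT...
  T.TF.F
Step 3: 5 trees catch fire, 5 burn out
  TTTTTT
  TTTTFT
  TT.F.F
  TTF...
  TTT...
  T.F...
Step 4: 5 trees catch fire, 5 burn out
  TTTTFT
  TTTF.F
  TT....
  TF....
  TTF...
  T.....
Step 5: 6 trees catch fire, 5 burn out
  TTTF.F
  TTF...
  TF....
  F.....
  TF....
  T.....
Step 6: 4 trees catch fire, 6 burn out
  TTF...
  TF....
  F.....
  ......
  F.....
  T.....

TTF...
TF....
F.....
......
F.....
T.....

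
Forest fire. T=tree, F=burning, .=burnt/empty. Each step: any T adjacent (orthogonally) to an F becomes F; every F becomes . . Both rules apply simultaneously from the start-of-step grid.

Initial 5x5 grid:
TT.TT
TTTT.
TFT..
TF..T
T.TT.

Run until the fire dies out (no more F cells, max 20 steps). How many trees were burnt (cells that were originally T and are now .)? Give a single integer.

Step 1: +4 fires, +2 burnt (F count now 4)
Step 2: +4 fires, +4 burnt (F count now 4)
Step 3: +2 fires, +4 burnt (F count now 2)
Step 4: +1 fires, +2 burnt (F count now 1)
Step 5: +1 fires, +1 burnt (F count now 1)
Step 6: +0 fires, +1 burnt (F count now 0)
Fire out after step 6
Initially T: 15, now '.': 22
Total burnt (originally-T cells now '.'): 12

Answer: 12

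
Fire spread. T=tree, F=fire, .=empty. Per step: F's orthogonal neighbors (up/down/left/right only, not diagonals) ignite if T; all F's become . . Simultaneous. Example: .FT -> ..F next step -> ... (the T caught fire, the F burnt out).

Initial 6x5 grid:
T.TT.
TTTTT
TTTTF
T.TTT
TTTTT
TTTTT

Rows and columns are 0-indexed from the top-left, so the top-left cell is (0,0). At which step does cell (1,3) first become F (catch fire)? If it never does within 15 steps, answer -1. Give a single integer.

Step 1: cell (1,3)='T' (+3 fires, +1 burnt)
Step 2: cell (1,3)='F' (+4 fires, +3 burnt)
  -> target ignites at step 2
Step 3: cell (1,3)='.' (+6 fires, +4 burnt)
Step 4: cell (1,3)='.' (+5 fires, +6 burnt)
Step 5: cell (1,3)='.' (+4 fires, +5 burnt)
Step 6: cell (1,3)='.' (+3 fires, +4 burnt)
Step 7: cell (1,3)='.' (+1 fires, +3 burnt)
Step 8: cell (1,3)='.' (+0 fires, +1 burnt)
  fire out at step 8

2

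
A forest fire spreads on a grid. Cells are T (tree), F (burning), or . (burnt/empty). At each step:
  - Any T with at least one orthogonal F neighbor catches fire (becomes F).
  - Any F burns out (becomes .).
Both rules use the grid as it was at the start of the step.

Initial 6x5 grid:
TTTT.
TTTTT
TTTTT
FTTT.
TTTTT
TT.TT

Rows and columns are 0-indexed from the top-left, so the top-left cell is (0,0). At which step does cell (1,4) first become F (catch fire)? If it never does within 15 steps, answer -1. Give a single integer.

Step 1: cell (1,4)='T' (+3 fires, +1 burnt)
Step 2: cell (1,4)='T' (+5 fires, +3 burnt)
Step 3: cell (1,4)='T' (+6 fires, +5 burnt)
Step 4: cell (1,4)='T' (+4 fires, +6 burnt)
Step 5: cell (1,4)='T' (+5 fires, +4 burnt)
Step 6: cell (1,4)='F' (+3 fires, +5 burnt)
  -> target ignites at step 6
Step 7: cell (1,4)='.' (+0 fires, +3 burnt)
  fire out at step 7

6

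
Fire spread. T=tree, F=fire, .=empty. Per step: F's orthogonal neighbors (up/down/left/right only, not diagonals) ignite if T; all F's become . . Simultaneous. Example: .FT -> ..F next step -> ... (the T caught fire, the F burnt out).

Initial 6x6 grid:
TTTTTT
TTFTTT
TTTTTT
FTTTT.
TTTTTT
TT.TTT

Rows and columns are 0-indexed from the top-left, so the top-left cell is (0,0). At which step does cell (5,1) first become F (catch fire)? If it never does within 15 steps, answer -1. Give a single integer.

Step 1: cell (5,1)='T' (+7 fires, +2 burnt)
Step 2: cell (5,1)='T' (+9 fires, +7 burnt)
Step 3: cell (5,1)='F' (+7 fires, +9 burnt)
  -> target ignites at step 3
Step 4: cell (5,1)='.' (+4 fires, +7 burnt)
Step 5: cell (5,1)='.' (+2 fires, +4 burnt)
Step 6: cell (5,1)='.' (+2 fires, +2 burnt)
Step 7: cell (5,1)='.' (+1 fires, +2 burnt)
Step 8: cell (5,1)='.' (+0 fires, +1 burnt)
  fire out at step 8

3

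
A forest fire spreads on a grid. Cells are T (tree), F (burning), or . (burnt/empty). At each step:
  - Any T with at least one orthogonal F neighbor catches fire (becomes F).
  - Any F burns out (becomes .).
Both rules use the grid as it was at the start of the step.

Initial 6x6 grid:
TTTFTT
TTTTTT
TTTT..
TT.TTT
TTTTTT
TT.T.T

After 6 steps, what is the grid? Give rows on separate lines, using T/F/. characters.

Step 1: 3 trees catch fire, 1 burn out
  TTF.FT
  TTTFTT
  TTTT..
  TT.TTT
  TTTTTT
  TT.T.T
Step 2: 5 trees catch fire, 3 burn out
  TF...F
  TTF.FT
  TTTF..
  TT.TTT
  TTTTTT
  TT.T.T
Step 3: 5 trees catch fire, 5 burn out
  F.....
  TF...F
  TTF...
  TT.FTT
  TTTTTT
  TT.T.T
Step 4: 4 trees catch fire, 5 burn out
  ......
  F.....
  TF....
  TT..FT
  TTTFTT
  TT.T.T
Step 5: 6 trees catch fire, 4 burn out
  ......
  ......
  F.....
  TF...F
  TTF.FT
  TT.F.T
Step 6: 3 trees catch fire, 6 burn out
  ......
  ......
  ......
  F.....
  TF...F
  TT...T

......
......
......
F.....
TF...F
TT...T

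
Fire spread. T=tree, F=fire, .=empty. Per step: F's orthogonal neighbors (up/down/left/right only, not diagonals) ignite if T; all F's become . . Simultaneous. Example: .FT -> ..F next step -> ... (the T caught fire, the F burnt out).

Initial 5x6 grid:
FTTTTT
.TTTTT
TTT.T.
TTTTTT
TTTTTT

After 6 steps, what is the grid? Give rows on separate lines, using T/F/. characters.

Step 1: 1 trees catch fire, 1 burn out
  .FTTTT
  .TTTTT
  TTT.T.
  TTTTTT
  TTTTTT
Step 2: 2 trees catch fire, 1 burn out
  ..FTTT
  .FTTTT
  TTT.T.
  TTTTTT
  TTTTTT
Step 3: 3 trees catch fire, 2 burn out
  ...FTT
  ..FTTT
  TFT.T.
  TTTTTT
  TTTTTT
Step 4: 5 trees catch fire, 3 burn out
  ....FT
  ...FTT
  F.F.T.
  TFTTTT
  TTTTTT
Step 5: 5 trees catch fire, 5 burn out
  .....F
  ....FT
  ....T.
  F.FTTT
  TFTTTT
Step 6: 5 trees catch fire, 5 burn out
  ......
  .....F
  ....F.
  ...FTT
  F.FTTT

......
.....F
....F.
...FTT
F.FTTT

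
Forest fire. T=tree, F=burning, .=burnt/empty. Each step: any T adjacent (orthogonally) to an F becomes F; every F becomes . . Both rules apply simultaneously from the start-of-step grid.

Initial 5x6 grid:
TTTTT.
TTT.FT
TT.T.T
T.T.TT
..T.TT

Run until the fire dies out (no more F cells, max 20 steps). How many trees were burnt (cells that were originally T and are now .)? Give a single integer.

Answer: 17

Derivation:
Step 1: +2 fires, +1 burnt (F count now 2)
Step 2: +2 fires, +2 burnt (F count now 2)
Step 3: +2 fires, +2 burnt (F count now 2)
Step 4: +4 fires, +2 burnt (F count now 4)
Step 5: +3 fires, +4 burnt (F count now 3)
Step 6: +2 fires, +3 burnt (F count now 2)
Step 7: +1 fires, +2 burnt (F count now 1)
Step 8: +1 fires, +1 burnt (F count now 1)
Step 9: +0 fires, +1 burnt (F count now 0)
Fire out after step 9
Initially T: 20, now '.': 27
Total burnt (originally-T cells now '.'): 17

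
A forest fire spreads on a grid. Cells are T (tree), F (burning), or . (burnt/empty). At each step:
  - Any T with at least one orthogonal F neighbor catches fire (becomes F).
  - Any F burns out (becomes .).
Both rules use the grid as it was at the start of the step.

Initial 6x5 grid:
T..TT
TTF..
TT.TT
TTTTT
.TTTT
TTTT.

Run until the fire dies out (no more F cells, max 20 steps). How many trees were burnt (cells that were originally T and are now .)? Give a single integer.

Step 1: +1 fires, +1 burnt (F count now 1)
Step 2: +2 fires, +1 burnt (F count now 2)
Step 3: +3 fires, +2 burnt (F count now 3)
Step 4: +3 fires, +3 burnt (F count now 3)
Step 5: +3 fires, +3 burnt (F count now 3)
Step 6: +5 fires, +3 burnt (F count now 5)
Step 7: +3 fires, +5 burnt (F count now 3)
Step 8: +0 fires, +3 burnt (F count now 0)
Fire out after step 8
Initially T: 22, now '.': 28
Total burnt (originally-T cells now '.'): 20

Answer: 20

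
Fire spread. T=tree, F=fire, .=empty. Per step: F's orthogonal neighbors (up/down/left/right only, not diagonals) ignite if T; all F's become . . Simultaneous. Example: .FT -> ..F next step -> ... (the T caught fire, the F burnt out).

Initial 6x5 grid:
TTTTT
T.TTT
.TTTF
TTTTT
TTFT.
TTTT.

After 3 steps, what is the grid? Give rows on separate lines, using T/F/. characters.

Step 1: 7 trees catch fire, 2 burn out
  TTTTT
  T.TTF
  .TTF.
  TTFTF
  TF.F.
  TTFT.
Step 2: 8 trees catch fire, 7 burn out
  TTTTF
  T.TF.
  .TF..
  TF.F.
  F....
  TF.F.
Step 3: 5 trees catch fire, 8 burn out
  TTTF.
  T.F..
  .F...
  F....
  .....
  F....

TTTF.
T.F..
.F...
F....
.....
F....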